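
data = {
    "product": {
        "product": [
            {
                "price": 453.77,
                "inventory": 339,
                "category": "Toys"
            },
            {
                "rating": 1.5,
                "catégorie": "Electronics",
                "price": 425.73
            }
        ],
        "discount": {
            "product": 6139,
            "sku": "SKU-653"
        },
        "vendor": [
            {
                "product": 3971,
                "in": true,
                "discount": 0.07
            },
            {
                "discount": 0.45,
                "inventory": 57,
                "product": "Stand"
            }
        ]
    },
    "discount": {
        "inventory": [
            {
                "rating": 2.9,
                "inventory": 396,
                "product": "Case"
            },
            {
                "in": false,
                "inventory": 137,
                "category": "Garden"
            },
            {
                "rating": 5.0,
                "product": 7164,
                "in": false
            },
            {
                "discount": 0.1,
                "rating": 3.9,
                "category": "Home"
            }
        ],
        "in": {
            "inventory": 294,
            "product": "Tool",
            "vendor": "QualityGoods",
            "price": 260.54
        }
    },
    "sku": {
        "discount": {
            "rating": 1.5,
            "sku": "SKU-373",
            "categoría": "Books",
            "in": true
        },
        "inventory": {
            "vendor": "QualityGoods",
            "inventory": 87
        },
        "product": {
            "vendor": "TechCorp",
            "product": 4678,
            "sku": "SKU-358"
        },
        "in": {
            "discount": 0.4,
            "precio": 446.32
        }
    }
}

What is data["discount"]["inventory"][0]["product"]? "Case"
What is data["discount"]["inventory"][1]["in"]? False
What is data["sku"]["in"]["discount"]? 0.4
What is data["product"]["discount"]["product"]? 6139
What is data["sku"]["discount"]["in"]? True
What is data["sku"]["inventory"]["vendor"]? "QualityGoods"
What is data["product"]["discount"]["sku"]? "SKU-653"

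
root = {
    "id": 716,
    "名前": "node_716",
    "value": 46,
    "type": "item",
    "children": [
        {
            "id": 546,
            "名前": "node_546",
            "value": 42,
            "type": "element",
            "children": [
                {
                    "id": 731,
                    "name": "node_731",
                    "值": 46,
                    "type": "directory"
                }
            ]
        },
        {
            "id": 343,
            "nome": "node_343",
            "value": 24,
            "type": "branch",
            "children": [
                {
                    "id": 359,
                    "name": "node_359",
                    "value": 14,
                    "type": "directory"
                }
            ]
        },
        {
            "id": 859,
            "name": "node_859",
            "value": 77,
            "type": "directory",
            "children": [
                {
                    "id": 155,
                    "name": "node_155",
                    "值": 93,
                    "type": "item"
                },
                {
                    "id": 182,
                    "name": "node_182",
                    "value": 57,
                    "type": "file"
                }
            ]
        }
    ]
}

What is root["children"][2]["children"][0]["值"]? 93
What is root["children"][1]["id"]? 343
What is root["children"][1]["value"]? 24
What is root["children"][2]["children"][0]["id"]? 155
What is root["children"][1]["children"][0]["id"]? 359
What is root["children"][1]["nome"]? "node_343"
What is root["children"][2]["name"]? "node_859"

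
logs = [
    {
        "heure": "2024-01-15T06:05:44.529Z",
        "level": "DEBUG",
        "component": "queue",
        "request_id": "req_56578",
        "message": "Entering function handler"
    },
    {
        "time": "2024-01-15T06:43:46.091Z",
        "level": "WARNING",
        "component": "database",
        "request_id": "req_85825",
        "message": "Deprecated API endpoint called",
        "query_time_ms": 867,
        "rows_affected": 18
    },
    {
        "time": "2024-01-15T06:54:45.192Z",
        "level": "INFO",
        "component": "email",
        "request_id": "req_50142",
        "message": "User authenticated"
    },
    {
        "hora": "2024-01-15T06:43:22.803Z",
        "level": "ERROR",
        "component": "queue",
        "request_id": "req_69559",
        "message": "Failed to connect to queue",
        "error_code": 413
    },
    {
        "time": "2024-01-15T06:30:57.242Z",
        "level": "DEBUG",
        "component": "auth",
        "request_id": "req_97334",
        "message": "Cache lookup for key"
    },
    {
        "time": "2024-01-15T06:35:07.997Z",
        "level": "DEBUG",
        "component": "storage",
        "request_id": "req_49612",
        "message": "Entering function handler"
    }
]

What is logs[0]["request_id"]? "req_56578"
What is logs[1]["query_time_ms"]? 867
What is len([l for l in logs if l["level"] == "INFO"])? 1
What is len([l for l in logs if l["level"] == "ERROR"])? 1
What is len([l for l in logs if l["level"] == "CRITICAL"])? 0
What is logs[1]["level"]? "WARNING"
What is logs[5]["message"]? "Entering function handler"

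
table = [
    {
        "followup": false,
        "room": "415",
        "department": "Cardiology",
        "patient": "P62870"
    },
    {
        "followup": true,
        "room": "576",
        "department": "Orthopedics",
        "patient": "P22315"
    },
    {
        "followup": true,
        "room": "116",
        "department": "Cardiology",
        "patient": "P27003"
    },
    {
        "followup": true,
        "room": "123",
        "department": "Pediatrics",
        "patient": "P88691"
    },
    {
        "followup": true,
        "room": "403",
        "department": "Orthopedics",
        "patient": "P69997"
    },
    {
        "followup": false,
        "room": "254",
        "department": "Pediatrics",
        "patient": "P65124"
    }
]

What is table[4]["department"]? "Orthopedics"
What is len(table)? 6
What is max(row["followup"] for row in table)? True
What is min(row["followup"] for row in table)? False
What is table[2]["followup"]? True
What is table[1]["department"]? "Orthopedics"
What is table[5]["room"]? "254"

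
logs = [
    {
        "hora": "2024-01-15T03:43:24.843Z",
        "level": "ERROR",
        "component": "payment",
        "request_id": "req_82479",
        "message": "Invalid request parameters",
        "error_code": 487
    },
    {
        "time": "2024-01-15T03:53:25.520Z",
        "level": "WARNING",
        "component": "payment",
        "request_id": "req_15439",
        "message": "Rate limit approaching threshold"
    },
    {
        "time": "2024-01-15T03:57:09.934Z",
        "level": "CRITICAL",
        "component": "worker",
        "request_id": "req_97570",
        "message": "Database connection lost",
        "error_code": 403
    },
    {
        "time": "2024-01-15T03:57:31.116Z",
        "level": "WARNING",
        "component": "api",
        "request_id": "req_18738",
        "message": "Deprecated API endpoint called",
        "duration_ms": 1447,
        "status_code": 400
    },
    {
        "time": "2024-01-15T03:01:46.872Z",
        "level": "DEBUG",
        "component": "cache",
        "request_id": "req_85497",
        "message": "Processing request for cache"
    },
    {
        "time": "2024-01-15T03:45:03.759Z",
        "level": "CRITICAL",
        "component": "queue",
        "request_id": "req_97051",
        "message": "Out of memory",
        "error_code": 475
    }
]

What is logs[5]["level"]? "CRITICAL"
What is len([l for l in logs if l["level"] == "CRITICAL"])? 2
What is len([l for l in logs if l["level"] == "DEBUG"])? 1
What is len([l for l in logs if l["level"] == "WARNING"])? 2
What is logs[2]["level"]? "CRITICAL"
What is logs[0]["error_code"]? 487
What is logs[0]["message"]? "Invalid request parameters"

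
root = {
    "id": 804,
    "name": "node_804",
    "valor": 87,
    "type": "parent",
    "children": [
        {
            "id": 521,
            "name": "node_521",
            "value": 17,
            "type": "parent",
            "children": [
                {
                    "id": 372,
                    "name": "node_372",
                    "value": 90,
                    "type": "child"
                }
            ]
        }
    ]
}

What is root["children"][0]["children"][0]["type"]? "child"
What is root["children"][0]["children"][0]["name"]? "node_372"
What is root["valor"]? 87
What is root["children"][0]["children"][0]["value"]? 90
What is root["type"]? "parent"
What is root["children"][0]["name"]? "node_521"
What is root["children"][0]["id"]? 521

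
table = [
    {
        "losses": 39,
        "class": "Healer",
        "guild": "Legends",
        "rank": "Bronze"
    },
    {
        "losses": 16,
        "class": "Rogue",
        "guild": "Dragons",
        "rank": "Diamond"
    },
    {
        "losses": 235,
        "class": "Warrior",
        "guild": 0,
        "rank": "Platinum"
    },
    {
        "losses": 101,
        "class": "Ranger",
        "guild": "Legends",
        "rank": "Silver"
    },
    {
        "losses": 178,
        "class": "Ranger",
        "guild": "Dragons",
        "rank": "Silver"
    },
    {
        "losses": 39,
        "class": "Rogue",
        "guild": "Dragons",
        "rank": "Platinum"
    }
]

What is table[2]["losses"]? 235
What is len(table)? 6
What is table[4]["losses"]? 178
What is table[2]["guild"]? 0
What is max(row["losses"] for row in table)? 235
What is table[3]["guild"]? "Legends"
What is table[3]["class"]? "Ranger"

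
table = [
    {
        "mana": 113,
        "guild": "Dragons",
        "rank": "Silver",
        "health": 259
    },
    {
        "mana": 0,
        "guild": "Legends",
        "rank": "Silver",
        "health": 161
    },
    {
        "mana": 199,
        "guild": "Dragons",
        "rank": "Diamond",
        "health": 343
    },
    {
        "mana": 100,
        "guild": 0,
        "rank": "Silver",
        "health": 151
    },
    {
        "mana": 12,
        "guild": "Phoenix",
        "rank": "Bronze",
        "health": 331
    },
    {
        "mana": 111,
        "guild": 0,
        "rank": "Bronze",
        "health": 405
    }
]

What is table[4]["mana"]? 12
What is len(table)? 6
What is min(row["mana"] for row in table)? 0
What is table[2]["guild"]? "Dragons"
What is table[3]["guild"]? 0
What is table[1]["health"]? 161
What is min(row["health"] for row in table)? 151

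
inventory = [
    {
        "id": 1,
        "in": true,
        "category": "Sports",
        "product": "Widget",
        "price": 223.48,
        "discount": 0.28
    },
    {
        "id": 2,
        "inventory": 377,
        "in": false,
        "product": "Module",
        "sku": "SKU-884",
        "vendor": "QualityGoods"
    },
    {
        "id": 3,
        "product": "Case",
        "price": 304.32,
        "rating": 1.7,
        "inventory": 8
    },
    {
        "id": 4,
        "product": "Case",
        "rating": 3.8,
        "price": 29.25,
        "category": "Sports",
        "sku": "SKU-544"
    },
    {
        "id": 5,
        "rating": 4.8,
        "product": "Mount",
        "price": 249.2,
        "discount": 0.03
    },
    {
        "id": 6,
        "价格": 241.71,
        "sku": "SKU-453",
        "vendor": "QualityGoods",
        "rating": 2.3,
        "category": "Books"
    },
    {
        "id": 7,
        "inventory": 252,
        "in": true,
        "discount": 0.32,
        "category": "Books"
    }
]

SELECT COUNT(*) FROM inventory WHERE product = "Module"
1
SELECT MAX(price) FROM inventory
304.32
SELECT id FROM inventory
[1, 2, 3, 4, 5, 6, 7]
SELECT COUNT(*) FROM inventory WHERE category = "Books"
2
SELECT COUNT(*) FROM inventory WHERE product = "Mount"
1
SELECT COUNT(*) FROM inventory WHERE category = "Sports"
2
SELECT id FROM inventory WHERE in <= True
[1, 2, 7]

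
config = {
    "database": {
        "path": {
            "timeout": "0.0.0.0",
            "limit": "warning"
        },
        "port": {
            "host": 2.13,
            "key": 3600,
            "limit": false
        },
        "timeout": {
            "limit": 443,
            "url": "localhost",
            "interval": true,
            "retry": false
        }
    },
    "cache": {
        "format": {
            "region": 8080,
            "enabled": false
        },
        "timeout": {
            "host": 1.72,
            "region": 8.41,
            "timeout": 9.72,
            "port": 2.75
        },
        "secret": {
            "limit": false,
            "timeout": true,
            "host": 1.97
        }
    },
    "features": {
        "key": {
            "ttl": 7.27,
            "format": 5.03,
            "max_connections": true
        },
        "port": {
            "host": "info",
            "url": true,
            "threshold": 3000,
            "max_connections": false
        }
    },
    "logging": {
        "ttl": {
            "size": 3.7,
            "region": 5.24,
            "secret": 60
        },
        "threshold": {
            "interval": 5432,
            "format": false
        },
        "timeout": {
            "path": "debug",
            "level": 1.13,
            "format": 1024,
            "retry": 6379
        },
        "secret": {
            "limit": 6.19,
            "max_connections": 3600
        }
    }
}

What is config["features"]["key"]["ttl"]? 7.27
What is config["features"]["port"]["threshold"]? 3000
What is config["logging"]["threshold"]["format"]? False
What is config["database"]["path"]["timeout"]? "0.0.0.0"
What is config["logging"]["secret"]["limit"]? 6.19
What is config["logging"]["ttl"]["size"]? 3.7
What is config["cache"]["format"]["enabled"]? False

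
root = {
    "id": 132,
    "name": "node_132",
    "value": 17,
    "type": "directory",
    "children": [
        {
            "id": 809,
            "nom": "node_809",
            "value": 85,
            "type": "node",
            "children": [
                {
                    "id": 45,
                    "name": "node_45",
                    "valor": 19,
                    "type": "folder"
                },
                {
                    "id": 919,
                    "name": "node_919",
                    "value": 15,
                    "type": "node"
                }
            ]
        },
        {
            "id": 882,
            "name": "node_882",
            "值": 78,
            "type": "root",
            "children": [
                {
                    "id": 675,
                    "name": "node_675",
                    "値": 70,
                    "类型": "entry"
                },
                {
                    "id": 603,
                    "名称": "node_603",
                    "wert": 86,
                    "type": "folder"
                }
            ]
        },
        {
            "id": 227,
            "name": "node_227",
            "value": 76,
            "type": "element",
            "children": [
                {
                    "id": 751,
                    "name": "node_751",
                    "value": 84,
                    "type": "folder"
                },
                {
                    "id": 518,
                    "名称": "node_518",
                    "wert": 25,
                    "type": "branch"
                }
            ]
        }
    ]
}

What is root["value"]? 17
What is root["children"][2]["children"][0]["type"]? "folder"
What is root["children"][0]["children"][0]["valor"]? 19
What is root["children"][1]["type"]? "root"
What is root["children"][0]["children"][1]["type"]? "node"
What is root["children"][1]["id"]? 882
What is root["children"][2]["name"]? "node_227"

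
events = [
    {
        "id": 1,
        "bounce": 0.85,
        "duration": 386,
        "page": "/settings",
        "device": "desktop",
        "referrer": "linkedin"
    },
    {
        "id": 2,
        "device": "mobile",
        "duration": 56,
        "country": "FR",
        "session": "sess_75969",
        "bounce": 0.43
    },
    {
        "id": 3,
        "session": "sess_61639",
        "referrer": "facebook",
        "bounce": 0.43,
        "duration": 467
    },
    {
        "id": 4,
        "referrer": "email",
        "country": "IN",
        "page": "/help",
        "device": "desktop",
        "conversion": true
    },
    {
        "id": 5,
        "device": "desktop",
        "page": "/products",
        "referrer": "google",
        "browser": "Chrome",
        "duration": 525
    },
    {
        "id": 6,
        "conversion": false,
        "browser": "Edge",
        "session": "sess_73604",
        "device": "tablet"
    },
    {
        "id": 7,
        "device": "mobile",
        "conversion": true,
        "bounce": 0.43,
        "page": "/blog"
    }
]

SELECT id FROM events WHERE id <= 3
[1, 2, 3]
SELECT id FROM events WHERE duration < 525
[1, 2, 3]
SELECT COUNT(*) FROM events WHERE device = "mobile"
2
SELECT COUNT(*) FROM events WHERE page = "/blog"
1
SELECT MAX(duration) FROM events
525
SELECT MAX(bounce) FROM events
0.85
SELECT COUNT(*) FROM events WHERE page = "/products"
1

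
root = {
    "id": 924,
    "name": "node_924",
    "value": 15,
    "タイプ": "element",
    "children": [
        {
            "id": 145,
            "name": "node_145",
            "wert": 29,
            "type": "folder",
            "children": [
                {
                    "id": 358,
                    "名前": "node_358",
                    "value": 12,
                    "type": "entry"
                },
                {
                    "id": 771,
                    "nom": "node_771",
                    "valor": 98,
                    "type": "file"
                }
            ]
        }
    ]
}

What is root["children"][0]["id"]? 145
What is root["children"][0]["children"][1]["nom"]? "node_771"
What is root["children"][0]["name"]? "node_145"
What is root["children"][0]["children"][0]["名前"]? "node_358"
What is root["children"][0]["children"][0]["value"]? 12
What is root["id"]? 924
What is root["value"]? 15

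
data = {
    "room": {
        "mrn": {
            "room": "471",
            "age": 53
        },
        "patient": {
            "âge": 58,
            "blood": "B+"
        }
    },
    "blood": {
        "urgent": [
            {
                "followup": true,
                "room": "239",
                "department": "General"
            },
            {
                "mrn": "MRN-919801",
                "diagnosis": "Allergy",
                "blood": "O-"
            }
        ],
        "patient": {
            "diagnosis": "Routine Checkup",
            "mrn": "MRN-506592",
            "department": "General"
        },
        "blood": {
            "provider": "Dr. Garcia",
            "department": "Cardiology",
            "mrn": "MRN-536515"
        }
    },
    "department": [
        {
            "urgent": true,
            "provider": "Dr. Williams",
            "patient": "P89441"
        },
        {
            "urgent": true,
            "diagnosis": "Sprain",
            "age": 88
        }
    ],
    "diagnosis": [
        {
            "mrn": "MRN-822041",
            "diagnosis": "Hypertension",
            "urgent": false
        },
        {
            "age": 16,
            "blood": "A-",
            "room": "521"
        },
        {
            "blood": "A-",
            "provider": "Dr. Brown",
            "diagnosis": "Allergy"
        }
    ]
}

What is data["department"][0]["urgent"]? True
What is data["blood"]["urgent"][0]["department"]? "General"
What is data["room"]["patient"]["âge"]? 58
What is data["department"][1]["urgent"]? True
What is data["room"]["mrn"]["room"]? "471"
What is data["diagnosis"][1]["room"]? "521"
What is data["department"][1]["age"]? 88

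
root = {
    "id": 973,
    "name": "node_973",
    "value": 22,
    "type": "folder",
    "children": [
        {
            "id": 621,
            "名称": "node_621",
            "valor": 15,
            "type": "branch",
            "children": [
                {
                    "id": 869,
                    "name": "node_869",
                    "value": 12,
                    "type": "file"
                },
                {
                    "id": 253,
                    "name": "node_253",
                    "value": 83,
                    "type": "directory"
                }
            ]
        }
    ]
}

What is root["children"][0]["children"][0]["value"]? 12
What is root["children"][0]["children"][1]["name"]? "node_253"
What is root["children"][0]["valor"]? 15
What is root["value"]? 22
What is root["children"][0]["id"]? 621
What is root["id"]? 973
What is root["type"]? "folder"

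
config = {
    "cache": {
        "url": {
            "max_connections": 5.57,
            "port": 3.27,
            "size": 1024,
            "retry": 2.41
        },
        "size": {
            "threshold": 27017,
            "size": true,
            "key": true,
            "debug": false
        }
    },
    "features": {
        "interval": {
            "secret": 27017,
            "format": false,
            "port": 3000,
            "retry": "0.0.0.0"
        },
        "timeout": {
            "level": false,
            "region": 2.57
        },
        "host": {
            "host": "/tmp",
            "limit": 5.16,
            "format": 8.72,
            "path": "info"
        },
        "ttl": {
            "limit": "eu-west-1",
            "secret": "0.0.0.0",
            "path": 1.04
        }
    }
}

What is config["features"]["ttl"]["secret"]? "0.0.0.0"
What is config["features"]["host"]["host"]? "/tmp"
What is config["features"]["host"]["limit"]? 5.16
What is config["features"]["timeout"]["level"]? False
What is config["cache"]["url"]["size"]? 1024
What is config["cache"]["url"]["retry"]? 2.41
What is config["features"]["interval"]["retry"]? "0.0.0.0"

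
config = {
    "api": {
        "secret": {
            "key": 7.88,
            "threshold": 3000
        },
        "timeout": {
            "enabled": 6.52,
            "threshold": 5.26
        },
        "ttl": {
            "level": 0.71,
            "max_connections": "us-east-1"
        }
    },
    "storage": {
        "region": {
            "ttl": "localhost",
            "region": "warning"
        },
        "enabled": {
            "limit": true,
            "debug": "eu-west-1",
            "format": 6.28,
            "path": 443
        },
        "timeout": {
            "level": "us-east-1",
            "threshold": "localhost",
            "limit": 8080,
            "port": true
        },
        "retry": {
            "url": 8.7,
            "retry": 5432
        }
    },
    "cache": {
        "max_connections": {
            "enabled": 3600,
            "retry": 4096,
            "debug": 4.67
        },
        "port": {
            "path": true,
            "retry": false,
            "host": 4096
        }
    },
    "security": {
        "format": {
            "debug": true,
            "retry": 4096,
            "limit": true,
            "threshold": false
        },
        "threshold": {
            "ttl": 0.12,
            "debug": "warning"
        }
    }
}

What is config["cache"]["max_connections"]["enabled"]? 3600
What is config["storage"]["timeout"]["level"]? "us-east-1"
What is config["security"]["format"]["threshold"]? False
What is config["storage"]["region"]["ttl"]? "localhost"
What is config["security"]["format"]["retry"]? 4096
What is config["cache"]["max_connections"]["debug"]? 4.67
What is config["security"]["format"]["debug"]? True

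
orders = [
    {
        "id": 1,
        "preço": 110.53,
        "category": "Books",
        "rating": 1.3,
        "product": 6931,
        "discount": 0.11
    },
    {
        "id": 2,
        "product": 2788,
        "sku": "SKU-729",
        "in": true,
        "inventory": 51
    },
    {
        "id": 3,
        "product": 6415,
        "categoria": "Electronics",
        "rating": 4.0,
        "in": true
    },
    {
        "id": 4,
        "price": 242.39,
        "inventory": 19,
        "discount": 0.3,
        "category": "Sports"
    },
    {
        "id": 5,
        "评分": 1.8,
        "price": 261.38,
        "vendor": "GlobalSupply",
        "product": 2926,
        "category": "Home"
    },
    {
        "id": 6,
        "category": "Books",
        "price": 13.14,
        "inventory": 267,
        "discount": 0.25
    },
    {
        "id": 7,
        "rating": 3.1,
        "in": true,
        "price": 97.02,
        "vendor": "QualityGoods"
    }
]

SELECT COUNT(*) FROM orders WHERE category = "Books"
2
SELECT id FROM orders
[1, 2, 3, 4, 5, 6, 7]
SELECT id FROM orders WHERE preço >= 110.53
[1]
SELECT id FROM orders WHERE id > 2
[3, 4, 5, 6, 7]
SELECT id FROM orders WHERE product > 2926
[1, 3]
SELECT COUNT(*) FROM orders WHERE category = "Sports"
1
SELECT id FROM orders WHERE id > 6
[7]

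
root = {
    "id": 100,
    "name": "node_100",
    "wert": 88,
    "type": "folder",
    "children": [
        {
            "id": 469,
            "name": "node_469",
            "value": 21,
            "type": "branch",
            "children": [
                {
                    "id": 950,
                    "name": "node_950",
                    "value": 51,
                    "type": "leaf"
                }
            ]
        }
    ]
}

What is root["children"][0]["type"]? "branch"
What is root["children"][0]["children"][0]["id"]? 950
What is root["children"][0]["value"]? 21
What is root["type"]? "folder"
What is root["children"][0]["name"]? "node_469"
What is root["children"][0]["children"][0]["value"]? 51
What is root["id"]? 100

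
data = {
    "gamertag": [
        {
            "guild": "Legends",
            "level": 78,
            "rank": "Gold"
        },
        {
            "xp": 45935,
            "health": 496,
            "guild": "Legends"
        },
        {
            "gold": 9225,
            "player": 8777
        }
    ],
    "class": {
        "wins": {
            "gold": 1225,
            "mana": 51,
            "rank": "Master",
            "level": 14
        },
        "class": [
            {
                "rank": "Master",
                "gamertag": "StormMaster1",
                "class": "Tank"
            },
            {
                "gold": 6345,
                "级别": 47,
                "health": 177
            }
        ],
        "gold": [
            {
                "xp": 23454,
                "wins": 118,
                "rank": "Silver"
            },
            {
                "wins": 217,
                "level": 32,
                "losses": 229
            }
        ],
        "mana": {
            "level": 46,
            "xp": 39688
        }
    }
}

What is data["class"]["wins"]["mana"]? 51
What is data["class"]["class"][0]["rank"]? "Master"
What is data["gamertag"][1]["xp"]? 45935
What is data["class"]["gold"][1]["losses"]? 229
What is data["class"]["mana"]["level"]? 46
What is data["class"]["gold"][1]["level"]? 32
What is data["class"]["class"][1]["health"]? 177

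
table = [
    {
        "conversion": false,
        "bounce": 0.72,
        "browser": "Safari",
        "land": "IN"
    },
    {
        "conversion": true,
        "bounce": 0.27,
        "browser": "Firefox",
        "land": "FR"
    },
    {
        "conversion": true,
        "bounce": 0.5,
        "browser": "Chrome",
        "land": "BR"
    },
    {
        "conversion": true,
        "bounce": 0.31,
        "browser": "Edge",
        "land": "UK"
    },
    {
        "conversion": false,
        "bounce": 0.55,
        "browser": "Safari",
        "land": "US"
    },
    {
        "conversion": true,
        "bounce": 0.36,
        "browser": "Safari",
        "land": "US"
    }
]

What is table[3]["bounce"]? 0.31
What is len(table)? 6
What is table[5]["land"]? "US"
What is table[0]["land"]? "IN"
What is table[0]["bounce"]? 0.72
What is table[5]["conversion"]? True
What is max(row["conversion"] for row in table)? True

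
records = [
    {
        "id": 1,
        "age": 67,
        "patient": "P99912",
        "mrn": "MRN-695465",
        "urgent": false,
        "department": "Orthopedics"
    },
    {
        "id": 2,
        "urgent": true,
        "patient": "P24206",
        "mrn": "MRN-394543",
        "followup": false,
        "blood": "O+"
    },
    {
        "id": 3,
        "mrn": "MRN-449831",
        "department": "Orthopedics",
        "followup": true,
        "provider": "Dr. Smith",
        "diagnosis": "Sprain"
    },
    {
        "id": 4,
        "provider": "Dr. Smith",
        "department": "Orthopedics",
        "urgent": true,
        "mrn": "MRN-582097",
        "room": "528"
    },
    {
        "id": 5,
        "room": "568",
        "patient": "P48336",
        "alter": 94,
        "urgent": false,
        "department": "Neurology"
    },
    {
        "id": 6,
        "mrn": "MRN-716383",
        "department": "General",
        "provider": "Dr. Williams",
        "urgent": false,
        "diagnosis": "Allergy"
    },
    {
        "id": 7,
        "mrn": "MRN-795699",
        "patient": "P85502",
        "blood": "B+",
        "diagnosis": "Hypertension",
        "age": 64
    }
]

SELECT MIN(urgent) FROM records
False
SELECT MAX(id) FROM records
7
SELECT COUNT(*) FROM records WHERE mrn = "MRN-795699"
1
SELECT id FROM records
[1, 2, 3, 4, 5, 6, 7]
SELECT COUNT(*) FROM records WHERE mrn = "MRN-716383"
1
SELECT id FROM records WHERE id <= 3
[1, 2, 3]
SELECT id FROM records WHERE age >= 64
[1, 7]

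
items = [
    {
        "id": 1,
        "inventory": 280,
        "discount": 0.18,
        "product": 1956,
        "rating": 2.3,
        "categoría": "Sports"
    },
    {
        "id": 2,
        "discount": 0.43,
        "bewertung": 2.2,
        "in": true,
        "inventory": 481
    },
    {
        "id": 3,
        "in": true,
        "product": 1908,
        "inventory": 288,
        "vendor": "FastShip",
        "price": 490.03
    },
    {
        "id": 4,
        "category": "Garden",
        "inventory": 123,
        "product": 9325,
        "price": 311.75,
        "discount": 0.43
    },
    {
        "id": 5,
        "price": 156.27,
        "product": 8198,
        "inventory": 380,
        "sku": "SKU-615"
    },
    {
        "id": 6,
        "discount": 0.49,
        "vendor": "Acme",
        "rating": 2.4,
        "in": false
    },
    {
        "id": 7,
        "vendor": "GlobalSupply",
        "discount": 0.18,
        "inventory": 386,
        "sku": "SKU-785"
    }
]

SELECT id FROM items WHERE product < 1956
[3]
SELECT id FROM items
[1, 2, 3, 4, 5, 6, 7]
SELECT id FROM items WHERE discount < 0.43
[1, 7]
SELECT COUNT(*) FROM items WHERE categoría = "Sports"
1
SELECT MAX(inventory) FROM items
481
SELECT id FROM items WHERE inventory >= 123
[1, 2, 3, 4, 5, 7]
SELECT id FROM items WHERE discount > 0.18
[2, 4, 6]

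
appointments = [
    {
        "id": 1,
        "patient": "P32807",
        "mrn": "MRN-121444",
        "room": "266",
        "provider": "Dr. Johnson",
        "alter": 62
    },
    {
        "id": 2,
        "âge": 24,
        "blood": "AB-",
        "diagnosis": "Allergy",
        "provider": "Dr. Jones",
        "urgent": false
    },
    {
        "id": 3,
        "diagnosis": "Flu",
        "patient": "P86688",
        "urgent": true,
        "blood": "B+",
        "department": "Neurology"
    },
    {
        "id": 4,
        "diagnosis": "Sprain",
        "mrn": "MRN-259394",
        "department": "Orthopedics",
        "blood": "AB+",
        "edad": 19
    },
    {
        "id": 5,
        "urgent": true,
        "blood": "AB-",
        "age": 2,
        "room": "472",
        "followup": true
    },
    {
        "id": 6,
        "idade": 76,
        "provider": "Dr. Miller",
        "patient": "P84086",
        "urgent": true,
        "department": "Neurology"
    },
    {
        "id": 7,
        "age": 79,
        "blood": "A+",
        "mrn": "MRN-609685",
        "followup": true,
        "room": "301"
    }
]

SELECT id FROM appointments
[1, 2, 3, 4, 5, 6, 7]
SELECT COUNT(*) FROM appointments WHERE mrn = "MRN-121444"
1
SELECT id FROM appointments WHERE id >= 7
[7]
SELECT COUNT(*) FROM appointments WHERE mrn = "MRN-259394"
1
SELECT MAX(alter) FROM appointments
62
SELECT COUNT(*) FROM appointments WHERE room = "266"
1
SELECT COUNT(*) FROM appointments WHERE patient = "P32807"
1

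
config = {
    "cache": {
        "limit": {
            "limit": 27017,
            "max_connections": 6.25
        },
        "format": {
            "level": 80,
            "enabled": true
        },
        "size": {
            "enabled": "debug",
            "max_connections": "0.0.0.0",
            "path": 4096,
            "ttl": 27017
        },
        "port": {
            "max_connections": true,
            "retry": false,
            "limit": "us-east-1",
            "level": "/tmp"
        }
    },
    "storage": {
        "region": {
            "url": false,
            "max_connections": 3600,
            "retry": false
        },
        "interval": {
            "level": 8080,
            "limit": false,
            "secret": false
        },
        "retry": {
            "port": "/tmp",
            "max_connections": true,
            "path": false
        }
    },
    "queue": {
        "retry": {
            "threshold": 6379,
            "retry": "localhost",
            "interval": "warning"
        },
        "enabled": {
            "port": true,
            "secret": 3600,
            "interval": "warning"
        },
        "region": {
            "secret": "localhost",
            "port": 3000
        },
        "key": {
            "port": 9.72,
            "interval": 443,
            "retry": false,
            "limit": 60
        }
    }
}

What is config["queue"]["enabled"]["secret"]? 3600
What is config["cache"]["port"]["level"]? "/tmp"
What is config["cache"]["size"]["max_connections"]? "0.0.0.0"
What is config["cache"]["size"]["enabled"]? "debug"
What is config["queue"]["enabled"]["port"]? True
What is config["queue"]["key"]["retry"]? False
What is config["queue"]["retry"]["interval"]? "warning"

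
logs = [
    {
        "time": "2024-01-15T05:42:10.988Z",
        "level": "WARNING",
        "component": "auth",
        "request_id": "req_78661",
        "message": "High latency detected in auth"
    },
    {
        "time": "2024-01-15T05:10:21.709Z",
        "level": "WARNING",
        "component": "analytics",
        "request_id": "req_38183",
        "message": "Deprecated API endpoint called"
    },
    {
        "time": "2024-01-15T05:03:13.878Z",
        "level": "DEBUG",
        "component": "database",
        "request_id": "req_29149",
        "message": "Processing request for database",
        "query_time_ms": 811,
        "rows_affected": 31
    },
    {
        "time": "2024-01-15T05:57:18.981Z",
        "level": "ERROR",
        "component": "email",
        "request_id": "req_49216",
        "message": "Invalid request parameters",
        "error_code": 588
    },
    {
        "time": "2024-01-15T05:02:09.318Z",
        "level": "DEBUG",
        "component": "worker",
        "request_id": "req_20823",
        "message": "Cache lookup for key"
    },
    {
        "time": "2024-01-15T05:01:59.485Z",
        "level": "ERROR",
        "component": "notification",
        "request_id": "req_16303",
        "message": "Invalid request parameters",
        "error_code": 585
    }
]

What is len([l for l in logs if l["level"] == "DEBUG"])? 2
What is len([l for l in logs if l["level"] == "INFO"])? 0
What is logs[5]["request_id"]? "req_16303"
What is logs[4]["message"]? "Cache lookup for key"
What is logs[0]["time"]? "2024-01-15T05:42:10.988Z"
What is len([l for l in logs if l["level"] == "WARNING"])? 2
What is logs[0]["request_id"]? "req_78661"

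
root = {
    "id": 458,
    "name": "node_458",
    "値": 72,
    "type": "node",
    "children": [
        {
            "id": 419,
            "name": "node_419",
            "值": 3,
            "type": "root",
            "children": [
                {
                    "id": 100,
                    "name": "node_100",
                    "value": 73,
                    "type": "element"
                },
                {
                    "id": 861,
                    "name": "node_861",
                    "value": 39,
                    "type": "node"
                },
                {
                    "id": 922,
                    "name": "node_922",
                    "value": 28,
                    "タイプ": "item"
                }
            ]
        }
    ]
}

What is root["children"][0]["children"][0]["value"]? 73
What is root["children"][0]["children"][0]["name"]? "node_100"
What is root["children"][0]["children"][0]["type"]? "element"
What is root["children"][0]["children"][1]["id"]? 861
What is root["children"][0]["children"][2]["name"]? "node_922"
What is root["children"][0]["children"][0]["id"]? 100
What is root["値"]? 72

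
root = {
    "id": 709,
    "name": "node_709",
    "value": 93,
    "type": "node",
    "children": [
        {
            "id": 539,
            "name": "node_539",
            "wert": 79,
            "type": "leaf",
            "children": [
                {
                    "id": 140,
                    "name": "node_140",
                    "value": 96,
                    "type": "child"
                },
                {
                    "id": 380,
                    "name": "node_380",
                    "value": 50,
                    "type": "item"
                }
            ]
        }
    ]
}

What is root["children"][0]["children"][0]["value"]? 96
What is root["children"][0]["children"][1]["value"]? 50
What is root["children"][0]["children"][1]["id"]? 380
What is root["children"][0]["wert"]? 79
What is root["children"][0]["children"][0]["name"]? "node_140"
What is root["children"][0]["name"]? "node_539"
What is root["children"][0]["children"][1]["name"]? "node_380"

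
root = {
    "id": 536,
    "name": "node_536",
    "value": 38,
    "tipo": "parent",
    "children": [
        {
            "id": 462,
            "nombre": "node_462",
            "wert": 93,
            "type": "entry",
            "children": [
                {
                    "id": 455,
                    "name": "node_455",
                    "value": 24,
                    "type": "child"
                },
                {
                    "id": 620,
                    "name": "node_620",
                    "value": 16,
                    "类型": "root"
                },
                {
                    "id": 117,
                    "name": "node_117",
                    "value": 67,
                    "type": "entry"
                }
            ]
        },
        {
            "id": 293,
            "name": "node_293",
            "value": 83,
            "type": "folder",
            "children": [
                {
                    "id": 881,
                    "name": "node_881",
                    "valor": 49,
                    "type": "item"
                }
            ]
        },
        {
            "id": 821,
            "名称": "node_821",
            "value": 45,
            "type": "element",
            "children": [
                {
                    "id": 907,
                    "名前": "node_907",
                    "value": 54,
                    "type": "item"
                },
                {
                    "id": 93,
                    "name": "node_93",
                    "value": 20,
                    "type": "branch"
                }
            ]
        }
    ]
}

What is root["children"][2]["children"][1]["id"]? 93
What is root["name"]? "node_536"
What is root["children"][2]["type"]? "element"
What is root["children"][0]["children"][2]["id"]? 117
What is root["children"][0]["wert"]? 93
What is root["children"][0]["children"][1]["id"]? 620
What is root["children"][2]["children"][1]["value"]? 20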